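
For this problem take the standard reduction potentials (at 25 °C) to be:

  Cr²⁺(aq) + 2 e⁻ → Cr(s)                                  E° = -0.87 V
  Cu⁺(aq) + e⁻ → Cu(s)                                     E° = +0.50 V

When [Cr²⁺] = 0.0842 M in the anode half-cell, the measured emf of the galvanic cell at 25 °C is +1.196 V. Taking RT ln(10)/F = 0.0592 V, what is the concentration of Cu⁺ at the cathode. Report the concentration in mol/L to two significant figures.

Cu⁺/Cu is the cathode, Cr²⁺/Cr the anode: E°cell = +1.37 V, n = 2.
Overall reaction: 2 Cu⁺(aq) + Cr(s) → 2 Cu(s) + Cr²⁺(aq); Q = [Cr²⁺]^1/[Cu⁺]^2.
From E = E° − (0.0592/n) log Q: log Q = (E° − E)·n/0.0592 = (+1.37 − (+1.196))·2/0.0592 = 5.8784.
So 2·log[Cu⁺] = 1·log(0.0842) − log Q = -1.0747 − (5.8784) = -6.9531; log[Cu⁺] = -6.9531 / 2 = -3.4766; [Cu⁺] = 10^(-3.4766) ≈ 0.00033 M.

0.00033 M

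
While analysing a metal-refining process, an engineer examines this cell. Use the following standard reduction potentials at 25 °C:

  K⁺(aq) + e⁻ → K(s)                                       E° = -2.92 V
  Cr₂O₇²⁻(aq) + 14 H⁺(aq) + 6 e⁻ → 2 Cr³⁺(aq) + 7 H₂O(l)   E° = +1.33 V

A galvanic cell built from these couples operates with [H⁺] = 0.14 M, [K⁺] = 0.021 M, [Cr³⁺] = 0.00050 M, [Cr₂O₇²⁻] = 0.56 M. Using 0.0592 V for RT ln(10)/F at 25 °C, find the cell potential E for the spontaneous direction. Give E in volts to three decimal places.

+4.294 V

Cr₂O₇²⁻/Cr³⁺ is the cathode (higher E°), K⁺/K the anode: E°cell = +1.33 − (-2.92) = +4.25 V, n = 6.
Overall: Cr₂O₇²⁻(aq) + 14 H⁺(aq) + 6 K(s) → 2 Cr³⁺(aq) + 7 H₂O(l) + 6 K⁺(aq)
Q = [Cr³⁺]^2·[K⁺]^6 / ([Cr₂O₇²⁻]·[H⁺]^14); log Q = -4.463.
E = E° − (0.0592/n) log Q = +4.25 − (0.0592/6)(-4.463) = +4.294 V.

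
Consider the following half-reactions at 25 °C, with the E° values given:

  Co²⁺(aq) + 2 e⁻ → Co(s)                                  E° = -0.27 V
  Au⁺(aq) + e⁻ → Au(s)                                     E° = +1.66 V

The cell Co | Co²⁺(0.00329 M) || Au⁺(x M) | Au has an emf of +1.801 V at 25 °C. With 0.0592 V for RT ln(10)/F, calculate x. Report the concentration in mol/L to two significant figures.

Au⁺/Au is the cathode, Co²⁺/Co the anode: E°cell = +1.93 V, n = 2.
Overall reaction: 2 Au⁺(aq) + Co(s) → 2 Au(s) + Co²⁺(aq); Q = [Co²⁺]^1/[Au⁺]^2.
From E = E° − (0.0592/n) log Q: log Q = (E° − E)·n/0.0592 = (+1.93 − (+1.801))·2/0.0592 = 4.3581.
So 2·log[Au⁺] = 1·log(0.00329) − log Q = -2.4828 − (4.3581) = -6.8409; log[Au⁺] = -6.8409 / 2 = -3.4205; [Au⁺] = 10^(-3.4205) ≈ 0.00038 M.

0.00038 M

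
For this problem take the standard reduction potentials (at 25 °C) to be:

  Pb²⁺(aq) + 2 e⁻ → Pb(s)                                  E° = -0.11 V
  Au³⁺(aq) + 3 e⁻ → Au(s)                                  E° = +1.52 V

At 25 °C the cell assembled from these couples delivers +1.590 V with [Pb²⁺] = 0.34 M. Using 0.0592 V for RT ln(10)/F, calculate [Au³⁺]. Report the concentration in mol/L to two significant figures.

0.0019 M

Au³⁺/Au is the cathode, Pb²⁺/Pb the anode: E°cell = +1.63 V, n = 6.
Overall reaction: 2 Au³⁺(aq) + 3 Pb(s) → 2 Au(s) + 3 Pb²⁺(aq); Q = [Pb²⁺]^3/[Au³⁺]^2.
From E = E° − (0.0592/n) log Q: log Q = (E° − E)·n/0.0592 = (+1.63 − (+1.590))·6/0.0592 = 4.0541.
So 2·log[Au³⁺] = 3·log(0.34) − log Q = -1.4056 − (4.0541) = -5.4597; log[Au³⁺] = -5.4597 / 2 = -2.7298; [Au³⁺] = 10^(-2.7298) ≈ 0.0019 M.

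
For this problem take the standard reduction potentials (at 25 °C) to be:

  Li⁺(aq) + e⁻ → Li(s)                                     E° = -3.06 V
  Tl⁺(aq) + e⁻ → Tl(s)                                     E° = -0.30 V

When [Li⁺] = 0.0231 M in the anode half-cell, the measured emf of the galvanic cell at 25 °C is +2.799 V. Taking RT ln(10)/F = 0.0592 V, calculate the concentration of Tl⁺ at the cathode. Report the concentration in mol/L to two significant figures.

0.11 M

Tl⁺/Tl is the cathode, Li⁺/Li the anode: E°cell = +2.76 V, n = 1.
Overall reaction: Tl⁺(aq) + Li(s) → Tl(s) + Li⁺(aq); Q = [Li⁺]^1/[Tl⁺]^1.
From E = E° − (0.0592/n) log Q: log Q = (E° − E)·n/0.0592 = (+2.76 − (+2.799))·1/0.0592 = -0.6588.
So 1·log[Tl⁺] = 1·log(0.0231) − log Q = -1.6364 − (-0.6588) = -0.9776; [Tl⁺] = 10^(-0.9776) ≈ 0.11 M.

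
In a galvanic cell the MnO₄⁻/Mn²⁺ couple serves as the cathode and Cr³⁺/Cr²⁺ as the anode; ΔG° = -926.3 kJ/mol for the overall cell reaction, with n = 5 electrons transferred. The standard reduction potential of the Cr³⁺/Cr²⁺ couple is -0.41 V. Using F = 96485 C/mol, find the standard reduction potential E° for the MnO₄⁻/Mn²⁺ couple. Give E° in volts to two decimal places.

E°cell = −ΔG°/(nF) = −(-926.3×10³)/((5)(96485)) = +1.920 V.
Since MnO₄⁻/Mn²⁺ is the cathode and Cr³⁺/Cr²⁺ the anode, E°cell = E°(MnO₄⁻/Mn²⁺) − E°(Cr³⁺/Cr²⁺).
So E°(MnO₄⁻/Mn²⁺) = E°cell + E°(Cr³⁺/Cr²⁺) = +1.920 + (-0.41) = +1.51 V.

+1.51 V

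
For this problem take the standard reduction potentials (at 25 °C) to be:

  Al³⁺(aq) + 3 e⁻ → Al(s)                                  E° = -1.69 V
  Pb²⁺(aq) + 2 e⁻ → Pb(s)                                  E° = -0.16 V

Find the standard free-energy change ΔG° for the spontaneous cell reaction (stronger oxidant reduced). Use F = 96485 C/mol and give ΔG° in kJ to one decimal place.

-885.7 kJ

Pb²⁺/Pb (E° = -0.16 V) is the cathode; Al³⁺/Al (E° = -1.69 V) is the anode, so E°cell = +1.53 V.
Balancing electrons gives n = 6 (lcm of 2 and 3).
ΔG° = −nFE° = −(6)(96485)(+1.53) = -885,732 J = -885.7 kJ.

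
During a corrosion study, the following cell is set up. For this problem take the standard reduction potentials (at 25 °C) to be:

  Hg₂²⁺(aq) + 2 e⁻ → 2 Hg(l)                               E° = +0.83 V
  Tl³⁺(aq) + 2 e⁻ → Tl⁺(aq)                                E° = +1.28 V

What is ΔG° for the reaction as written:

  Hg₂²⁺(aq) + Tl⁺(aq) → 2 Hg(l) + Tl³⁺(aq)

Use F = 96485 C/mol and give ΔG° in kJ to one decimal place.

As written, Hg₂²⁺/Hg is reduced (cathode) and Tl³⁺/Tl⁺ is oxidised (anode), so E°cell = (+0.83) − (+1.28) = -0.45 V.
Balancing electrons gives n = 2.
ΔG° = −nFE° = −(2)(96485)(-0.45) = 86,836 J = +86.8 kJ.

+86.8 kJ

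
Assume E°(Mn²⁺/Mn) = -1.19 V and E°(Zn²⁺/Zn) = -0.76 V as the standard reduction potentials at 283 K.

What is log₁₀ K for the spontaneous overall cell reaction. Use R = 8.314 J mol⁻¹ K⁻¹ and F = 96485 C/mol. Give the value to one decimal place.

Cathode: Zn²⁺/Zn; anode: Mn²⁺/Mn. E°cell = (-0.76) − (-1.19) = +0.43 V, with n = 2.
ΔG° = −nFE° = −RT ln K, so ln K = nFE°/(RT) = (2)(96485)(+0.43) / ((8.314)(283)) = 35.266.
log₁₀ K = 35.266 / ln 10 = 15.3.

15.3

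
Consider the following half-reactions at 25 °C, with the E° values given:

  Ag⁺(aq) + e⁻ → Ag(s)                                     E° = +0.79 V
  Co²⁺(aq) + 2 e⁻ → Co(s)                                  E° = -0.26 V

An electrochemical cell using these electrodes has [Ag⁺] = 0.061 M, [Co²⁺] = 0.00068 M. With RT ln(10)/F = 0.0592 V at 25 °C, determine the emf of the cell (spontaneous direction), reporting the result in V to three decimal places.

Ag⁺/Ag is the cathode (higher E°), Co²⁺/Co the anode: E°cell = +0.79 − (-0.26) = +1.05 V, n = 2.
Overall: 2 Ag⁺(aq) + Co(s) → 2 Ag(s) + Co²⁺(aq)
Q = [Co²⁺] / ([Ag⁺]^2); log Q = -0.738.
E = E° − (0.0592/n) log Q = +1.05 − (0.0592/2)(-0.738) = +1.072 V.

+1.072 V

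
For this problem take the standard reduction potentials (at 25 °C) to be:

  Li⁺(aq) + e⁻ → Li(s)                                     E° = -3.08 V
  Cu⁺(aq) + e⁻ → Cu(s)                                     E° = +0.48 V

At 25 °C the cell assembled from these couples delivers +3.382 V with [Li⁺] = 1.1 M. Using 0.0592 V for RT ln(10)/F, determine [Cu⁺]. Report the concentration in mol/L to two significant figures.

0.0011 M

Cu⁺/Cu is the cathode, Li⁺/Li the anode: E°cell = +3.56 V, n = 1.
Overall reaction: Cu⁺(aq) + Li(s) → Cu(s) + Li⁺(aq); Q = [Li⁺]^1/[Cu⁺]^1.
From E = E° − (0.0592/n) log Q: log Q = (E° − E)·n/0.0592 = (+3.56 − (+3.382))·1/0.0592 = 3.0068.
So 1·log[Cu⁺] = 1·log(1.1) − log Q = 0.0414 − (3.0068) = -2.9654; [Cu⁺] = 10^(-2.9654) ≈ 0.0011 M.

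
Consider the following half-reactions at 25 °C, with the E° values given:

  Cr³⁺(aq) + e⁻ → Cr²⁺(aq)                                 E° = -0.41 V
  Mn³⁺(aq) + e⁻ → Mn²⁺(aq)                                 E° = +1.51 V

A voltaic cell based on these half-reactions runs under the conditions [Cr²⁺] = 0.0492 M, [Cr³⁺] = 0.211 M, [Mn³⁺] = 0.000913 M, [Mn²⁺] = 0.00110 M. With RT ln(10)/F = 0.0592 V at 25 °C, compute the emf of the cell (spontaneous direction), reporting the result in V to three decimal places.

+1.878 V

Mn³⁺/Mn²⁺ is the cathode (higher E°), Cr³⁺/Cr²⁺ the anode: E°cell = +1.51 − (-0.41) = +1.92 V, n = 1.
Overall: Mn³⁺(aq) + Cr²⁺(aq) → Mn²⁺(aq) + Cr³⁺(aq)
Q = [Mn²⁺]·[Cr³⁺] / ([Mn³⁺]·[Cr²⁺]); log Q = 0.713.
E = E° − (0.0592/n) log Q = +1.92 − (0.0592/1)(0.713) = +1.878 V.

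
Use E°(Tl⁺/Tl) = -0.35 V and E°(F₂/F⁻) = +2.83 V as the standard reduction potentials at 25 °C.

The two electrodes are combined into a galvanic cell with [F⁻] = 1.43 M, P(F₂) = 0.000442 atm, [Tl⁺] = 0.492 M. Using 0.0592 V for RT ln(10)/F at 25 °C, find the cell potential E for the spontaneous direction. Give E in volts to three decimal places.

+3.090 V

F₂/F⁻ is the cathode (higher E°), Tl⁺/Tl the anode: E°cell = +2.83 − (-0.35) = +3.18 V, n = 2.
Overall: F₂(g) + 2 Tl(s) → 2 F⁻(aq) + 2 Tl⁺(aq)
Q = [F⁻]^2·[Tl⁺]^2 / (P(F₂)); log Q = 3.049.
E = E° − (0.0592/n) log Q = +3.18 − (0.0592/2)(3.049) = +3.090 V.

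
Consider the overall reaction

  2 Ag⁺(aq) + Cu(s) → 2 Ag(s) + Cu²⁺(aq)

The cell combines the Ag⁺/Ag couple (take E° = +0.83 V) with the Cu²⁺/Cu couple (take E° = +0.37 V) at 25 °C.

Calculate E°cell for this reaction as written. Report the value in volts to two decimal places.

The Ag⁺/Ag couple has the higher reduction potential, so it is the cathode; Cu²⁺/Cu is oxidised at the anode.
E°cell = E°(cathode) − E°(anode) = (+0.83) − (+0.37) = +0.46 V.

+0.46 V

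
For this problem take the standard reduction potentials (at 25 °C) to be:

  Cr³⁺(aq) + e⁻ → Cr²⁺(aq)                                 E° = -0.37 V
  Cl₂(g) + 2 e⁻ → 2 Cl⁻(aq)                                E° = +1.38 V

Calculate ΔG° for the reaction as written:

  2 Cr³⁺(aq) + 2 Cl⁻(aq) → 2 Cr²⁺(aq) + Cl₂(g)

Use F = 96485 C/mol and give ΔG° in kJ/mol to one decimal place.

+337.7 kJ/mol

As written, Cr³⁺/Cr²⁺ is reduced (cathode) and Cl₂/Cl⁻ is oxidised (anode), so E°cell = (-0.37) − (+1.38) = -1.75 V.
Balancing electrons gives n = 2.
ΔG° = −nFE° = −(2)(96485)(-1.75) = 337,698 J = +337.7 kJ/mol.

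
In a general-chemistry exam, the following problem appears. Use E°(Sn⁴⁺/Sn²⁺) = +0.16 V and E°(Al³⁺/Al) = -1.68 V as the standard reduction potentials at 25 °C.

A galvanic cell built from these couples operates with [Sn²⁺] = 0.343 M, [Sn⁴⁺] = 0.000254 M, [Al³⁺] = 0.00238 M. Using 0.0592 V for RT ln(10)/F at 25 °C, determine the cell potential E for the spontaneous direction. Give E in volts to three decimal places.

Sn⁴⁺/Sn²⁺ is the cathode (higher E°), Al³⁺/Al the anode: E°cell = +0.16 − (-1.68) = +1.84 V, n = 6.
Overall: 3 Sn⁴⁺(aq) + 2 Al(s) → 3 Sn²⁺(aq) + 2 Al³⁺(aq)
Q = [Sn²⁺]^3·[Al³⁺]^2 / ([Sn⁴⁺]^3); log Q = 4.145.
E = E° − (0.0592/n) log Q = +1.84 − (0.0592/6)(4.145) = +1.799 V.

+1.799 V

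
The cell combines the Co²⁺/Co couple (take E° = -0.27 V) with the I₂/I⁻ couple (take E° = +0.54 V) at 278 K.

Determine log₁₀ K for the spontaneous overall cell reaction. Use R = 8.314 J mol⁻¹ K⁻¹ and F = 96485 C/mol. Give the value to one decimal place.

29.4

Cathode: I₂/I⁻; anode: Co²⁺/Co. E°cell = (+0.54) − (-0.27) = +0.81 V, with n = 2.
ΔG° = −nFE° = −RT ln K, so ln K = nFE°/(RT) = (2)(96485)(+0.81) / ((8.314)(278)) = 67.627.
log₁₀ K = 67.627 / ln 10 = 29.4.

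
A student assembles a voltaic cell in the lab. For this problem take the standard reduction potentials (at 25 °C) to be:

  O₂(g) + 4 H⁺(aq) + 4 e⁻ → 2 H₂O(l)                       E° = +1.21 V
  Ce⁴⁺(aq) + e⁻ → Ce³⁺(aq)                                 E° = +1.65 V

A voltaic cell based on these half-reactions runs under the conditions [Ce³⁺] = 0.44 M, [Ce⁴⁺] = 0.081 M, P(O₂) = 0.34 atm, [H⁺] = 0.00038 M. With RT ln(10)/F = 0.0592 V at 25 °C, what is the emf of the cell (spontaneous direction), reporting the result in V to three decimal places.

Ce⁴⁺/Ce³⁺ is the cathode (higher E°), O₂/H₂O the anode: E°cell = +1.65 − (+1.21) = +0.44 V, n = 4.
Overall: 4 Ce⁴⁺(aq) + 2 H₂O(l) → 4 Ce³⁺(aq) + O₂(g) + 4 H⁺(aq)
Q = [Ce³⁺]^4·P(O₂)·[H⁺]^4 / ([Ce⁴⁺]^4); log Q = -11.210.
E = E° − (0.0592/n) log Q = +0.44 − (0.0592/4)(-11.210) = +0.606 V.

+0.606 V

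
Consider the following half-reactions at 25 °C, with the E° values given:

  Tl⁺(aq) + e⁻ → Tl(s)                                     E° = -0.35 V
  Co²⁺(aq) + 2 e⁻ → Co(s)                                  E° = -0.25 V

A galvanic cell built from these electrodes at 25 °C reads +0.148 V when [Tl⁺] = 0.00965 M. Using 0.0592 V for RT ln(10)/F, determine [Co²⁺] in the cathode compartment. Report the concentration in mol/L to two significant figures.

0.0039 M

Co²⁺/Co is the cathode, Tl⁺/Tl the anode: E°cell = +0.10 V, n = 2.
Overall reaction: Co²⁺(aq) + 2 Tl(s) → Co(s) + 2 Tl⁺(aq); Q = [Tl⁺]^2/[Co²⁺]^1.
From E = E° − (0.0592/n) log Q: log Q = (E° − E)·n/0.0592 = (+0.10 − (+0.148))·2/0.0592 = -1.6216.
So 1·log[Co²⁺] = 2·log(0.00965) − log Q = -4.0309 − (-1.6216) = -2.4093; [Co²⁺] = 10^(-2.4093) ≈ 0.0039 M.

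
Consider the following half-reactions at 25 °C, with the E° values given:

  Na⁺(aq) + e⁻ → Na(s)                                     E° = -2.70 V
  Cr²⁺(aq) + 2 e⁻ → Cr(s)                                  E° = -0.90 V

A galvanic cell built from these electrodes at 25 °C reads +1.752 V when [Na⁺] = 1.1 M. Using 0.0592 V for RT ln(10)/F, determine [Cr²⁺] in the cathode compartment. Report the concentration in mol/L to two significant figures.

Cr²⁺/Cr is the cathode, Na⁺/Na the anode: E°cell = +1.80 V, n = 2.
Overall reaction: Cr²⁺(aq) + 2 Na(s) → Cr(s) + 2 Na⁺(aq); Q = [Na⁺]^2/[Cr²⁺]^1.
From E = E° − (0.0592/n) log Q: log Q = (E° − E)·n/0.0592 = (+1.80 − (+1.752))·2/0.0592 = 1.6216.
So 1·log[Cr²⁺] = 2·log(1.1) − log Q = 0.0828 − (1.6216) = -1.5388; [Cr²⁺] = 10^(-1.5388) ≈ 0.029 M.

0.029 M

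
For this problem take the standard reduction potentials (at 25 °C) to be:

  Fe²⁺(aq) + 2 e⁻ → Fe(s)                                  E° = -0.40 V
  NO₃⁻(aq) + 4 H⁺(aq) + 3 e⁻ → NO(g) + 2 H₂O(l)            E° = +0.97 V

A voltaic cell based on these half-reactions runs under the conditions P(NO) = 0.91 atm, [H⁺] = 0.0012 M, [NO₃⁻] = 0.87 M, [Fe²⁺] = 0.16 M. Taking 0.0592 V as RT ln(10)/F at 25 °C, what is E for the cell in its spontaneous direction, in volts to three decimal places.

NO₃⁻/NO is the cathode (higher E°), Fe²⁺/Fe the anode: E°cell = +0.97 − (-0.40) = +1.37 V, n = 6.
Overall: 2 NO₃⁻(aq) + 8 H⁺(aq) + 3 Fe(s) → 2 NO(g) + 4 H₂O(l) + 3 Fe²⁺(aq)
Q = P(NO)^2·[Fe²⁺]^3 / ([NO₃⁻]^2·[H⁺]^8); log Q = 21.018.
E = E° − (0.0592/n) log Q = +1.37 − (0.0592/6)(21.018) = +1.163 V.

+1.163 V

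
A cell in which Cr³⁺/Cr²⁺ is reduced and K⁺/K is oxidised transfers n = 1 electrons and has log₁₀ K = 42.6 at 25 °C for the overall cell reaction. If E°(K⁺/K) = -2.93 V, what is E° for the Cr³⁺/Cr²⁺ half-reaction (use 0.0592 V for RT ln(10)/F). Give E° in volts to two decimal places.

-0.41 V

E°cell = (0.0592/n)·log K = (0.0592/1)(42.6) = +2.522 V.
Since Cr³⁺/Cr²⁺ is the cathode and K⁺/K the anode, E°cell = E°(Cr³⁺/Cr²⁺) − E°(K⁺/K).
So E°(Cr³⁺/Cr²⁺) = E°cell + E°(K⁺/K) = +2.522 + (-2.93) = -0.41 V.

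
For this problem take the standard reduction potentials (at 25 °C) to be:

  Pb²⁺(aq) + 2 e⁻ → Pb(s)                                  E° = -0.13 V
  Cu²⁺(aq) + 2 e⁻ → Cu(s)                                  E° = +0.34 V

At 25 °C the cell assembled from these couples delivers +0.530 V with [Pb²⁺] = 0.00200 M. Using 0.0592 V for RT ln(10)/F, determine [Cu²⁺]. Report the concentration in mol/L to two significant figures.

Cu²⁺/Cu is the cathode, Pb²⁺/Pb the anode: E°cell = +0.47 V, n = 2.
Overall reaction: Cu²⁺(aq) + Pb(s) → Cu(s) + Pb²⁺(aq); Q = [Pb²⁺]^1/[Cu²⁺]^1.
From E = E° − (0.0592/n) log Q: log Q = (E° − E)·n/0.0592 = (+0.47 − (+0.530))·2/0.0592 = -2.0270.
So 1·log[Cu²⁺] = 1·log(0.002) − log Q = -2.6990 − (-2.0270) = -0.6720; [Cu²⁺] = 10^(-0.6720) ≈ 0.21 M.

0.21 M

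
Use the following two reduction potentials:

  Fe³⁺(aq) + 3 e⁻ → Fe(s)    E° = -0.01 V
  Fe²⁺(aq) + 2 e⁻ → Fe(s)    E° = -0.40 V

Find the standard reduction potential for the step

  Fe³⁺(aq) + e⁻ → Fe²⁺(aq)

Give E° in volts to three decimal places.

Sequential free energies add, so n₃E°₃ = n₁E°₁ + n₂E°₂.
With n₃ = 3, and the known step contributing 2×(-0.40) V, the unknown satisfies 1·E° = 3×(-0.01) − 2×(-0.40) = +0.770.
E° = +0.770 / 1 = +0.770 V.

+0.770 V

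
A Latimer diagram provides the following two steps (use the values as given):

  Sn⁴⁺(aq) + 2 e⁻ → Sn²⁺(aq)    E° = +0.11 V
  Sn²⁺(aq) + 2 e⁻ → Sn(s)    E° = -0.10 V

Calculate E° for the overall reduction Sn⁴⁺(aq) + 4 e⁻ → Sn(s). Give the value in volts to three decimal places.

+0.005 V

Standard free energies of sequential steps add: ΔG°₃ = ΔG°₁ + ΔG°₂, so n₃E°₃ = n₁E°₁ + n₂E°₂.
E°₃ = (2×+0.11 + 2×-0.10) / 4 = (+0.020) / 4 = +0.005 V.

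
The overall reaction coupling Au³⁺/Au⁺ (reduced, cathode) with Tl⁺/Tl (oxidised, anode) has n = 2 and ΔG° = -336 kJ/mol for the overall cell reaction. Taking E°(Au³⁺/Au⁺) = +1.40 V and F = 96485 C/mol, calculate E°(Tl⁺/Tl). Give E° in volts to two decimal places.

E°cell = −ΔG°/(nF) = −(-336×10³)/((2)(96485)) = +1.741 V.
Since Au³⁺/Au⁺ is the cathode and Tl⁺/Tl the anode, E°cell = E°(Au³⁺/Au⁺) − E°(Tl⁺/Tl).
So E°(Tl⁺/Tl) = E°(Au³⁺/Au⁺) − E°cell = (+1.40) − (+1.741) = -0.34 V.

-0.34 V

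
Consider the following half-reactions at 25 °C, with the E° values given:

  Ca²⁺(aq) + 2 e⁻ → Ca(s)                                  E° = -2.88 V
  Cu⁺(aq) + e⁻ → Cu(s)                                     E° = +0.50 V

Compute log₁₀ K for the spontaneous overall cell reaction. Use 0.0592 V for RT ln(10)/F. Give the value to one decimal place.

114.2

Cathode: Cu⁺/Cu; anode: Ca²⁺/Ca. E°cell = +3.38 V, n = 2.
log K = nE°cell / 0.0592 = (2)(+3.38) / 0.0592 = 114.2.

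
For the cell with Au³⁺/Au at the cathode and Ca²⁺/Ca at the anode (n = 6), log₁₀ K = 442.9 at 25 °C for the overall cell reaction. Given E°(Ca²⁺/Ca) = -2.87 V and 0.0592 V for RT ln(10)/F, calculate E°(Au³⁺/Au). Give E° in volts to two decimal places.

E°cell = (0.0592/n)·log K = (0.0592/6)(442.9) = +4.370 V.
Since Au³⁺/Au is the cathode and Ca²⁺/Ca the anode, E°cell = E°(Au³⁺/Au) − E°(Ca²⁺/Ca).
So E°(Au³⁺/Au) = E°cell + E°(Ca²⁺/Ca) = +4.370 + (-2.87) = +1.50 V.

+1.50 V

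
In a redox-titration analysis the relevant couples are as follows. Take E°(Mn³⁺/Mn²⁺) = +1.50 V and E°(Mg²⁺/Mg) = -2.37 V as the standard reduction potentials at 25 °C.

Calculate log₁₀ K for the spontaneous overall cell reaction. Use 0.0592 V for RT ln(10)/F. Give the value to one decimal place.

130.7

Cathode: Mn³⁺/Mn²⁺; anode: Mg²⁺/Mg. E°cell = +3.87 V, n = 2.
log K = nE°cell / 0.0592 = (2)(+3.87) / 0.0592 = 130.7.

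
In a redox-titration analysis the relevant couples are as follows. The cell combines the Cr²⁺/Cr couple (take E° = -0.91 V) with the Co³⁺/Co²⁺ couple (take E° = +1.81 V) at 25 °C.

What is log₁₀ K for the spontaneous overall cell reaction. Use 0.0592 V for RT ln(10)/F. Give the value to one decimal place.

Cathode: Co³⁺/Co²⁺; anode: Cr²⁺/Cr. E°cell = +2.72 V, n = 2.
log K = nE°cell / 0.0592 = (2)(+2.72) / 0.0592 = 91.9.

91.9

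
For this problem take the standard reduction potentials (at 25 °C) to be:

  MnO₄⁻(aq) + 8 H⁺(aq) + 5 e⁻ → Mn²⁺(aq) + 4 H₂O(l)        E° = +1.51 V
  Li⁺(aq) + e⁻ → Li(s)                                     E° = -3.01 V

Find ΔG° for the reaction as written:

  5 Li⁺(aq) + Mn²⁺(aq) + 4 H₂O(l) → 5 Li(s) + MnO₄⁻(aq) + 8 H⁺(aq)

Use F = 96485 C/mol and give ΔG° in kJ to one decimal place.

+2180.6 kJ

As written, Li⁺/Li is reduced (cathode) and MnO₄⁻/Mn²⁺ is oxidised (anode), so E°cell = (-3.01) − (+1.51) = -4.52 V.
Balancing electrons gives n = 5.
ΔG° = −nFE° = −(5)(96485)(-4.52) = 2,180,561 J = +2180.6 kJ.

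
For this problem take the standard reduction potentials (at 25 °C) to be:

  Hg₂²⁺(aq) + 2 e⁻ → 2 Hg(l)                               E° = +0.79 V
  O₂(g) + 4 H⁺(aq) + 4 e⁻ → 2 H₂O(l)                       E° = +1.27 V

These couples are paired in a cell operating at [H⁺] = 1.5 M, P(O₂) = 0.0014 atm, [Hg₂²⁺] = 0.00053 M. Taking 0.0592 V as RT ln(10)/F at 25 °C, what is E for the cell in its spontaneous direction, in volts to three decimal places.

+0.545 V

O₂/H₂O is the cathode (higher E°), Hg₂²⁺/Hg the anode: E°cell = +1.27 − (+0.79) = +0.48 V, n = 4.
Overall: O₂(g) + 4 H⁺(aq) + 4 Hg(l) → 2 H₂O(l) + 2 Hg₂²⁺(aq)
Q = [Hg₂²⁺]^2 / (P(O₂)·[H⁺]^4); log Q = -4.402.
E = E° − (0.0592/n) log Q = +0.48 − (0.0592/4)(-4.402) = +0.545 V.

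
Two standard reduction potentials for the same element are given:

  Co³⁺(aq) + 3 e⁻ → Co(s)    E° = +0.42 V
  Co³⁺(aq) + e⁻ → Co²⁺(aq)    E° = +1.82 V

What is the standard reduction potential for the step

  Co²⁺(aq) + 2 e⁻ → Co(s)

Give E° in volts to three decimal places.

Sequential free energies add, so n₃E°₃ = n₁E°₁ + n₂E°₂.
With n₃ = 3, and the known step contributing 1×(+1.82) V, the unknown satisfies 2·E° = 3×(+0.42) − 1×(+1.82) = -0.560.
E° = -0.560 / 2 = -0.280 V.

-0.280 V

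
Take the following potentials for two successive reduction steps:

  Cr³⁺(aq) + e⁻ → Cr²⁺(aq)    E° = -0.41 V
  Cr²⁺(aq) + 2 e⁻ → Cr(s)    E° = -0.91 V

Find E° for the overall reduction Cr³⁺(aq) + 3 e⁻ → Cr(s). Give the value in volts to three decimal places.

-0.743 V

Standard free energies of sequential steps add: ΔG°₃ = ΔG°₁ + ΔG°₂, so n₃E°₃ = n₁E°₁ + n₂E°₂.
E°₃ = (1×-0.41 + 2×-0.91) / 3 = (-2.230) / 3 = -0.743 V.
Simply averaging or adding the two E° values would be wrong; the electron-weighted sum is required.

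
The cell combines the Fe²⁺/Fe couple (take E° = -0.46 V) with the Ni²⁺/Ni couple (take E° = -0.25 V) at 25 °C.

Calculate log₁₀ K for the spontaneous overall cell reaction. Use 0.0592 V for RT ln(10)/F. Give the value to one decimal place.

7.1

Cathode: Ni²⁺/Ni; anode: Fe²⁺/Fe. E°cell = +0.21 V, n = 2.
log K = nE°cell / 0.0592 = (2)(+0.21) / 0.0592 = 7.1.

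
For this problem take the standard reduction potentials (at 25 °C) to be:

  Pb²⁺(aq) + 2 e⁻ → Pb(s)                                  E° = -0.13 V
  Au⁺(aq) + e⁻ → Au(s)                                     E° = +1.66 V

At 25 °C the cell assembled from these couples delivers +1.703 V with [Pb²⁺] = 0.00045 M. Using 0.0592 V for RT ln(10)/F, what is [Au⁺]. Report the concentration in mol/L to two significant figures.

0.00072 M

Au⁺/Au is the cathode, Pb²⁺/Pb the anode: E°cell = +1.79 V, n = 2.
Overall reaction: 2 Au⁺(aq) + Pb(s) → 2 Au(s) + Pb²⁺(aq); Q = [Pb²⁺]^1/[Au⁺]^2.
From E = E° − (0.0592/n) log Q: log Q = (E° − E)·n/0.0592 = (+1.79 − (+1.703))·2/0.0592 = 2.9392.
So 2·log[Au⁺] = 1·log(0.00045) − log Q = -3.3468 − (2.9392) = -6.2860; log[Au⁺] = -6.2860 / 2 = -3.1430; [Au⁺] = 10^(-3.1430) ≈ 0.00072 M.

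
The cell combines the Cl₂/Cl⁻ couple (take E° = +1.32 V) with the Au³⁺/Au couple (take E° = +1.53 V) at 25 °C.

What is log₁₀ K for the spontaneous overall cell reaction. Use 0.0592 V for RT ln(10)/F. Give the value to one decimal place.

Cathode: Au³⁺/Au; anode: Cl₂/Cl⁻. E°cell = +0.21 V, n = 6.
log K = nE°cell / 0.0592 = (6)(+0.21) / 0.0592 = 21.3.

21.3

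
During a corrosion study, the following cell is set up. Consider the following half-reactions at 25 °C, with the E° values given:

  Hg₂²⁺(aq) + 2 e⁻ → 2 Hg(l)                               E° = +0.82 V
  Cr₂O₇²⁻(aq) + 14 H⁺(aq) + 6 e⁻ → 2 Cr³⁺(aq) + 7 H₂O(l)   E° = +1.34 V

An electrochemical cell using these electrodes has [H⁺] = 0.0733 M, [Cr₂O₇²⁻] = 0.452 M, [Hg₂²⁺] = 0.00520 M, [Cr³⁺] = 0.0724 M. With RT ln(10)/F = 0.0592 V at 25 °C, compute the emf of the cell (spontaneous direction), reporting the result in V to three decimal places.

+0.450 V

Cr₂O₇²⁻/Cr³⁺ is the cathode (higher E°), Hg₂²⁺/Hg the anode: E°cell = +1.34 − (+0.82) = +0.52 V, n = 6.
Overall: Cr₂O₇²⁻(aq) + 14 H⁺(aq) + 6 Hg(l) → 2 Cr³⁺(aq) + 7 H₂O(l) + 3 Hg₂²⁺(aq)
Q = [Cr³⁺]^2·[Hg₂²⁺]^3 / ([Cr₂O₇²⁻]·[H⁺]^14); log Q = 7.101.
E = E° − (0.0592/n) log Q = +0.52 − (0.0592/6)(7.101) = +0.450 V.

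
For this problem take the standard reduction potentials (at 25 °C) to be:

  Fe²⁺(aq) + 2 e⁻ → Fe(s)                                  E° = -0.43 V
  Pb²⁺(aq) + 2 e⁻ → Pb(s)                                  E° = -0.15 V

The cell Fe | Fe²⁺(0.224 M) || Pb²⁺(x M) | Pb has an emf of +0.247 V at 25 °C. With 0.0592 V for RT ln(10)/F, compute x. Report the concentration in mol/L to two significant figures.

Pb²⁺/Pb is the cathode, Fe²⁺/Fe the anode: E°cell = +0.28 V, n = 2.
Overall reaction: Pb²⁺(aq) + Fe(s) → Pb(s) + Fe²⁺(aq); Q = [Fe²⁺]^1/[Pb²⁺]^1.
From E = E° − (0.0592/n) log Q: log Q = (E° − E)·n/0.0592 = (+0.28 − (+0.247))·2/0.0592 = 1.1149.
So 1·log[Pb²⁺] = 1·log(0.224) − log Q = -0.6498 − (1.1149) = -1.7647; [Pb²⁺] = 10^(-1.7647) ≈ 0.017 M.

0.017 M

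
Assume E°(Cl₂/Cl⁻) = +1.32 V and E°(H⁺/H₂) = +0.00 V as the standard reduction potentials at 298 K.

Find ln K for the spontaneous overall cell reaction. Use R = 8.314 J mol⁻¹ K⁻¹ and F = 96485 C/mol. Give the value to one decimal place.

Cathode: Cl₂/Cl⁻; anode: H⁺/H₂. E°cell = (+1.32) − (+0.00) = +1.32 V, with n = 2.
ΔG° = −nFE° = −RT ln K, so ln K = nFE°/(RT) = (2)(96485)(+1.32) / ((8.314)(298)) = 102.810.

102.8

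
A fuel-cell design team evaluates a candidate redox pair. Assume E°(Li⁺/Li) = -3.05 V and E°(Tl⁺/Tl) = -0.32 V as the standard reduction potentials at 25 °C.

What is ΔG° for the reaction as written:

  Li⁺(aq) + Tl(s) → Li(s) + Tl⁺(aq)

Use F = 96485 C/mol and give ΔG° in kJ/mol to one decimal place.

+263.4 kJ/mol

As written, Li⁺/Li is reduced (cathode) and Tl⁺/Tl is oxidised (anode), so E°cell = (-3.05) − (-0.32) = -2.73 V.
Balancing electrons gives n = 1.
ΔG° = −nFE° = −(1)(96485)(-2.73) = 263,404 J = +263.4 kJ/mol.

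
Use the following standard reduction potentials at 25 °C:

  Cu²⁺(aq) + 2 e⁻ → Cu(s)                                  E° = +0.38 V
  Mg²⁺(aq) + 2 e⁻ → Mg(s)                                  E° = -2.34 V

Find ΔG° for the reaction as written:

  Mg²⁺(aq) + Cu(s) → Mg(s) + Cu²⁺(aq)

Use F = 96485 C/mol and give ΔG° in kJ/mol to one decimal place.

As written, Mg²⁺/Mg is reduced (cathode) and Cu²⁺/Cu is oxidised (anode), so E°cell = (-2.34) − (+0.38) = -2.72 V.
Balancing electrons gives n = 2.
ΔG° = −nFE° = −(2)(96485)(-2.72) = 524,878 J = +524.9 kJ/mol.

+524.9 kJ/mol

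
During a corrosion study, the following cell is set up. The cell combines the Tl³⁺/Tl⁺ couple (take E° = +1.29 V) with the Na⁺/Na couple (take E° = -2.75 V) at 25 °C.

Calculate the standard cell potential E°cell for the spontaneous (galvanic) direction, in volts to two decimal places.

+4.04 V

The Tl³⁺/Tl⁺ couple has the higher reduction potential, so it is the cathode; Na⁺/Na is oxidised at the anode.
E°cell = E°(cathode) − E°(anode) = (+1.29) − (-2.75) = +4.04 V.
Since E°cell > 0, the reaction is spontaneous under standard conditions.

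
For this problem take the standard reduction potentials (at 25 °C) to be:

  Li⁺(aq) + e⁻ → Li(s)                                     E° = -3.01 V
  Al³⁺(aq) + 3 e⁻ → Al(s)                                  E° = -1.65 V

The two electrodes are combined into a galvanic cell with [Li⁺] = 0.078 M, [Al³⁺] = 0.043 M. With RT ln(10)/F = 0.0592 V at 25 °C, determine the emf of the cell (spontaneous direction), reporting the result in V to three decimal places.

+1.399 V

Al³⁺/Al is the cathode (higher E°), Li⁺/Li the anode: E°cell = -1.65 − (-3.01) = +1.36 V, n = 3.
Overall: Al³⁺(aq) + 3 Li(s) → Al(s) + 3 Li⁺(aq)
Q = [Li⁺]^3 / ([Al³⁺]); log Q = -1.957.
E = E° − (0.0592/n) log Q = +1.36 − (0.0592/3)(-1.957) = +1.399 V.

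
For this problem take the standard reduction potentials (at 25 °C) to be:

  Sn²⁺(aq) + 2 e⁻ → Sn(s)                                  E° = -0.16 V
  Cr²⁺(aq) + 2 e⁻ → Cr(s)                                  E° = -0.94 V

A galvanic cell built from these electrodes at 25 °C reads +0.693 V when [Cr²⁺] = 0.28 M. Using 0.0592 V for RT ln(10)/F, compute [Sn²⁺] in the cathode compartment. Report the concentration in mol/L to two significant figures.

0.00032 M

Sn²⁺/Sn is the cathode, Cr²⁺/Cr the anode: E°cell = +0.78 V, n = 2.
Overall reaction: Sn²⁺(aq) + Cr(s) → Sn(s) + Cr²⁺(aq); Q = [Cr²⁺]^1/[Sn²⁺]^1.
From E = E° − (0.0592/n) log Q: log Q = (E° − E)·n/0.0592 = (+0.78 − (+0.693))·2/0.0592 = 2.9392.
So 1·log[Sn²⁺] = 1·log(0.28) − log Q = -0.5528 − (2.9392) = -3.4920; [Sn²⁺] = 10^(-3.4920) ≈ 0.00032 M.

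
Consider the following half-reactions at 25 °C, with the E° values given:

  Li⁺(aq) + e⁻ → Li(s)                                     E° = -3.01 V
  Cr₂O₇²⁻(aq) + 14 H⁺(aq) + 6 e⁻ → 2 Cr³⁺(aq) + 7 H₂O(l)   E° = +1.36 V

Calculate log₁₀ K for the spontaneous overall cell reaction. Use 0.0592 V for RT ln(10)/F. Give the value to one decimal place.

Cathode: Cr₂O₇²⁻/Cr³⁺; anode: Li⁺/Li. E°cell = +4.37 V, n = 6.
log K = nE°cell / 0.0592 = (6)(+4.37) / 0.0592 = 442.9.

442.9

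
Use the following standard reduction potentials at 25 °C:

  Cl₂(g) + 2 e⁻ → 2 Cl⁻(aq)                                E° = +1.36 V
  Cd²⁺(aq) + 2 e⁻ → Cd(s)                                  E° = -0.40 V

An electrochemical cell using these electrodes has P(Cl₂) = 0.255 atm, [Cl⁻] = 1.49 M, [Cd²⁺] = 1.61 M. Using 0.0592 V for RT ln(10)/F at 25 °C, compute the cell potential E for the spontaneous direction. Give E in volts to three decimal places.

+1.726 V

Cl₂/Cl⁻ is the cathode (higher E°), Cd²⁺/Cd the anode: E°cell = +1.36 − (-0.40) = +1.76 V, n = 2.
Overall: Cl₂(g) + Cd(s) → 2 Cl⁻(aq) + Cd²⁺(aq)
Q = [Cl⁻]^2·[Cd²⁺] / (P(Cl₂)); log Q = 1.147.
E = E° − (0.0592/n) log Q = +1.76 − (0.0592/2)(1.147) = +1.726 V.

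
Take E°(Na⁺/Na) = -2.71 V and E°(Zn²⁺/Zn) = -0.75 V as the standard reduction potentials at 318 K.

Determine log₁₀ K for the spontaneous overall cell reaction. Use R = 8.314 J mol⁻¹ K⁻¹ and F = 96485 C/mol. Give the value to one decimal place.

Cathode: Zn²⁺/Zn; anode: Na⁺/Na. E°cell = (-0.75) − (-2.71) = +1.96 V, with n = 2.
ΔG° = −nFE° = −RT ln K, so ln K = nFE°/(RT) = (2)(96485)(+1.96) / ((8.314)(318)) = 143.057.
log₁₀ K = 143.057 / ln 10 = 62.1.

62.1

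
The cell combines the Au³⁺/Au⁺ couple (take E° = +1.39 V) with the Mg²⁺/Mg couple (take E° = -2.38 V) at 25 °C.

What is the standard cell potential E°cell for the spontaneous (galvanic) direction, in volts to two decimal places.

The Au³⁺/Au⁺ couple has the higher reduction potential, so it is the cathode; Mg²⁺/Mg is oxidised at the anode.
E°cell = E°(cathode) − E°(anode) = (+1.39) − (-2.38) = +3.77 V.

+3.77 V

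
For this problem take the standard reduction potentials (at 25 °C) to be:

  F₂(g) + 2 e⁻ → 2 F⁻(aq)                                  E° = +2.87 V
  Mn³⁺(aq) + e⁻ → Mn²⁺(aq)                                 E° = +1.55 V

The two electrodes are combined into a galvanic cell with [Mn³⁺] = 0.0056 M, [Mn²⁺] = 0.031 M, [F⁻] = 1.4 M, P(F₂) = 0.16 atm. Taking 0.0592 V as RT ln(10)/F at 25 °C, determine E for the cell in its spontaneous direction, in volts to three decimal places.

+1.332 V

F₂/F⁻ is the cathode (higher E°), Mn³⁺/Mn²⁺ the anode: E°cell = +2.87 − (+1.55) = +1.32 V, n = 2.
Overall: F₂(g) + 2 Mn²⁺(aq) → 2 F⁻(aq) + 2 Mn³⁺(aq)
Q = [F⁻]^2·[Mn³⁺]^2 / (P(F₂)·[Mn²⁺]^2); log Q = -0.398.
E = E° − (0.0592/n) log Q = +1.32 − (0.0592/2)(-0.398) = +1.332 V.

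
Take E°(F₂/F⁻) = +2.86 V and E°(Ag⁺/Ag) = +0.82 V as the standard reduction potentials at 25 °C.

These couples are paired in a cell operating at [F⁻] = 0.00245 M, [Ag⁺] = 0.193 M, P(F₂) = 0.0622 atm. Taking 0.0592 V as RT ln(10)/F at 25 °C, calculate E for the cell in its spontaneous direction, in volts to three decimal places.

+2.201 V

F₂/F⁻ is the cathode (higher E°), Ag⁺/Ag the anode: E°cell = +2.86 − (+0.82) = +2.04 V, n = 2.
Overall: F₂(g) + 2 Ag(s) → 2 F⁻(aq) + 2 Ag⁺(aq)
Q = [F⁻]^2·[Ag⁺]^2 / (P(F₂)); log Q = -5.444.
E = E° − (0.0592/n) log Q = +2.04 − (0.0592/2)(-5.444) = +2.201 V.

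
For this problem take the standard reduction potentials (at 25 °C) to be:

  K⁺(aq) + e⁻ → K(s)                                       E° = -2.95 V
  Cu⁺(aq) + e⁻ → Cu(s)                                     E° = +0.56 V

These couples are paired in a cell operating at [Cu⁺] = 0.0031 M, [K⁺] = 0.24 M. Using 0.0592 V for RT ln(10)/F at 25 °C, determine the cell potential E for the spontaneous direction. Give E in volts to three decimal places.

+3.398 V

Cu⁺/Cu is the cathode (higher E°), K⁺/K the anode: E°cell = +0.56 − (-2.95) = +3.51 V, n = 1.
Overall: Cu⁺(aq) + K(s) → Cu(s) + K⁺(aq)
Q = [K⁺] / ([Cu⁺]); log Q = 1.889.
E = E° − (0.0592/n) log Q = +3.51 − (0.0592/1)(1.889) = +3.398 V.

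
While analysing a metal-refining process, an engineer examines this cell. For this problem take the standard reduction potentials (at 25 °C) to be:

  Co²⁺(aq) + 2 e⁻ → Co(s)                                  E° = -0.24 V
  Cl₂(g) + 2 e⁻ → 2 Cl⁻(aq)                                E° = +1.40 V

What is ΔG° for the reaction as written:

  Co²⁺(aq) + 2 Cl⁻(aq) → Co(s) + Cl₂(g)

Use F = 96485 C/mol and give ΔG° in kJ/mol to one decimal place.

As written, Co²⁺/Co is reduced (cathode) and Cl₂/Cl⁻ is oxidised (anode), so E°cell = (-0.24) − (+1.40) = -1.64 V.
Balancing electrons gives n = 2.
ΔG° = −nFE° = −(2)(96485)(-1.64) = 316,471 J = +316.5 kJ/mol.

+316.5 kJ/mol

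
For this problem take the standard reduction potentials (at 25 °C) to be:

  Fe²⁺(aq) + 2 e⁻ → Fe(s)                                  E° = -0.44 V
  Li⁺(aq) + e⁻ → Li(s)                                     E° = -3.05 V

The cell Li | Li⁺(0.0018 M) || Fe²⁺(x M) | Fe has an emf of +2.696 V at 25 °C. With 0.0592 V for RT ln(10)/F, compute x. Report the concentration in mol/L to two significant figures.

0.0026 M

Fe²⁺/Fe is the cathode, Li⁺/Li the anode: E°cell = +2.61 V, n = 2.
Overall reaction: Fe²⁺(aq) + 2 Li(s) → Fe(s) + 2 Li⁺(aq); Q = [Li⁺]^2/[Fe²⁺]^1.
From E = E° − (0.0592/n) log Q: log Q = (E° − E)·n/0.0592 = (+2.61 − (+2.696))·2/0.0592 = -2.9054.
So 1·log[Fe²⁺] = 2·log(0.0018) − log Q = -5.4895 − (-2.9054) = -2.5841; [Fe²⁺] = 10^(-2.5841) ≈ 0.0026 M.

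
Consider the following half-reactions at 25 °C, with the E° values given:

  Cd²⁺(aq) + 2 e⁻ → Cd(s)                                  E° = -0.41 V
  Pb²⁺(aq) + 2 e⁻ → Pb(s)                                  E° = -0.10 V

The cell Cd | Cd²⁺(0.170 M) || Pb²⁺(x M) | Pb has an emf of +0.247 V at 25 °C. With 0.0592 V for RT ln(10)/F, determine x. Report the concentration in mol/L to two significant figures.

0.0013 M

Pb²⁺/Pb is the cathode, Cd²⁺/Cd the anode: E°cell = +0.31 V, n = 2.
Overall reaction: Pb²⁺(aq) + Cd(s) → Pb(s) + Cd²⁺(aq); Q = [Cd²⁺]^1/[Pb²⁺]^1.
From E = E° − (0.0592/n) log Q: log Q = (E° − E)·n/0.0592 = (+0.31 − (+0.247))·2/0.0592 = 2.1284.
So 1·log[Pb²⁺] = 1·log(0.17) − log Q = -0.7696 − (2.1284) = -2.8980; [Pb²⁺] = 10^(-2.8980) ≈ 0.0013 M.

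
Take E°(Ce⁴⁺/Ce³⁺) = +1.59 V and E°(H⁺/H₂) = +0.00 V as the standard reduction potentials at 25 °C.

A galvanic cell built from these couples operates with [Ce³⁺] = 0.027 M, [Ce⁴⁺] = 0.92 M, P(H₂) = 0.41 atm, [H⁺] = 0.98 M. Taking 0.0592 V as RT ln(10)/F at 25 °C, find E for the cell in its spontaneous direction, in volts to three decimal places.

Ce⁴⁺/Ce³⁺ is the cathode (higher E°), H⁺/H₂ the anode: E°cell = +1.59 − (+0.00) = +1.59 V, n = 2.
Overall: 2 Ce⁴⁺(aq) + H₂(g) → 2 Ce³⁺(aq) + 2 H⁺(aq)
Q = [Ce³⁺]^2·[H⁺]^2 / ([Ce⁴⁺]^2·P(H₂)); log Q = -2.695.
E = E° − (0.0592/n) log Q = +1.59 − (0.0592/2)(-2.695) = +1.670 V.

+1.670 V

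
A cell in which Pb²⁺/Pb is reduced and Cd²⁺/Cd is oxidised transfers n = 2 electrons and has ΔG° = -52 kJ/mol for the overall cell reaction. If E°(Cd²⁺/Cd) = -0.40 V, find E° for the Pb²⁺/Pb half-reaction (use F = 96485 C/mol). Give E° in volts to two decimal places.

E°cell = −ΔG°/(nF) = −(-52×10³)/((2)(96485)) = +0.269 V.
Since Pb²⁺/Pb is the cathode and Cd²⁺/Cd the anode, E°cell = E°(Pb²⁺/Pb) − E°(Cd²⁺/Cd).
So E°(Pb²⁺/Pb) = E°cell + E°(Cd²⁺/Cd) = +0.269 + (-0.40) = -0.13 V.

-0.13 V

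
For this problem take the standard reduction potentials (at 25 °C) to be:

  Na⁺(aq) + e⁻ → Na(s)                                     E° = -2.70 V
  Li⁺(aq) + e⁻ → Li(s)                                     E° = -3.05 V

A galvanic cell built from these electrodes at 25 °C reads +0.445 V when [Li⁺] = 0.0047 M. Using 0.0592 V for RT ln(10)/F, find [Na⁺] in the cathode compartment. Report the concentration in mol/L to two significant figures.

Na⁺/Na is the cathode, Li⁺/Li the anode: E°cell = +0.35 V, n = 1.
Overall reaction: Na⁺(aq) + Li(s) → Na(s) + Li⁺(aq); Q = [Li⁺]^1/[Na⁺]^1.
From E = E° − (0.0592/n) log Q: log Q = (E° − E)·n/0.0592 = (+0.35 − (+0.445))·1/0.0592 = -1.6047.
So 1·log[Na⁺] = 1·log(0.0047) − log Q = -2.3279 − (-1.6047) = -0.7232; [Na⁺] = 10^(-0.7232) ≈ 0.19 M.

0.19 M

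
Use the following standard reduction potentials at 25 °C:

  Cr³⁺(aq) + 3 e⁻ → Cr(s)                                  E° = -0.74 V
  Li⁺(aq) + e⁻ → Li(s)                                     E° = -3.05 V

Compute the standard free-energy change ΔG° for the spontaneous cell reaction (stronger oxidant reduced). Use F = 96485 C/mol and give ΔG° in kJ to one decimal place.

Cr³⁺/Cr (E° = -0.74 V) is the cathode; Li⁺/Li (E° = -3.05 V) is the anode, so E°cell = +2.31 V.
Balancing electrons gives n = 3 (lcm of 3 and 1).
ΔG° = −nFE° = −(3)(96485)(+2.31) = -668,641 J = -668.6 kJ.

-668.6 kJ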